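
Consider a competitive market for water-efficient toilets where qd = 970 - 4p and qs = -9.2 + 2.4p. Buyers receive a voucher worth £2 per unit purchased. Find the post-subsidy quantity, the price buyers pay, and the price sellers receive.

Pre-subsidy: 970 - 4p = -9.2 + 2.4p gives p* = 153, q* = 358.
With the rebate, buyers effectively pay pb = ps − 2, where ps is the price sellers receive.
Demand in terms of ps becomes qd = 970 − 4(ps − 2) = 978 - 4ps. Setting this equal to supply: 978 - 4ps = -9.2 + 2.4ps, so ps = 154.25.
Buyers pay pb = 154.25 − 2 = 152.25; q' = -9.2 + 2.4·154.25 = 361.

q' = 361; buyers pay £152.25; sellers receive £154.25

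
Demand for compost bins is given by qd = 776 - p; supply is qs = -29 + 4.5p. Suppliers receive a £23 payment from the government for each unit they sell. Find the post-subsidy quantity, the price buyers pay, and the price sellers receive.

Pre-subsidy: 776 - p = -29 + 4.5p gives p* = 1610/11, q* = 6926/11.
With the subsidy, sellers receive ps = pb + 23 for each unit, where pb is the price buyers pay.
Supply in terms of pb becomes qs = -29 + 4.5(pb + 23) = 74.5 + 4.5pb. Setting this equal to demand: 776 - pb = 74.5 + 4.5pb, so pb = 1403/11.
Sellers receive ps = 1403/11 + 23 = 1656/11; q' = 776 − 1·(1403/11) = 7133/11.

q' = 7133/11; buyers pay 1403/11; sellers receive 1656/11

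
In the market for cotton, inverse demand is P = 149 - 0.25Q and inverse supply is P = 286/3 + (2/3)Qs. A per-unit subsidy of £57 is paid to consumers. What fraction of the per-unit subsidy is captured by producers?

Producer share = 8/11

Pre-subsidy: 149 - 0.25Q = 286/3 + (2/3)Q gives Q* = 644/11 and P* = 1478/11.
With the rebate, buyers effectively pay Pb = Ps − 57, where Ps is the price sellers receive.
On the curves, Pb = 149 - 0.25Q and Ps = 286/3 + (2/3)Q; the wedge Ps − Pb = 57 gives 286/3 + (2/3)Q − (149 - 0.25Q) = 57, so Q' = 1328/11.
Then Pb = 149 − 0.25·(1328/11) = 1307/11 and Ps = 286/3 + (2/3)·(1328/11) = 1934/11.
Buyers' price falls by P* − Pb = 1478/11 − 1307/11 = 171/11; sellers' price rises by Ps − P* = 1934/11 − 1478/11 = 456/11.
So producers capture (456/11)/57 = 8/11 of each unit of subsidy.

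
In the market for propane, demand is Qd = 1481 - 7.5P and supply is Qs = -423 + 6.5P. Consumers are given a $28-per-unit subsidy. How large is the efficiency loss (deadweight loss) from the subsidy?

Pre-subsidy: 1481 - 7.5P = -423 + 6.5P gives P* = 136, Q* = 461.
With the rebate, buyers effectively pay Pb = Ps − 28, where Ps is the price sellers receive.
Demand in terms of Ps becomes Qd = 1481 − 7.5(Ps − 28) = 1691 - 7.5Ps. Setting this equal to supply: 1691 - 7.5Ps = -423 + 6.5Ps, so Ps = 151.
Buyers pay Pb = 151 − 28 = 123; Q' = -423 + 6.5·151 = 558.5.
The subsidy expands output by 558.5 − 461 = 97.5 past the efficient level; on those units the gap between marginal cost and willingness to pay runs from 0 up to 28.
DWL = ½ × 28 × 97.5 = 1365.

Deadweight loss = $1365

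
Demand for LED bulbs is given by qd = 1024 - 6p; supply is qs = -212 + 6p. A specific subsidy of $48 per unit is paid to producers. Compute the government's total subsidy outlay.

Government cost = $26400

Pre-subsidy: 1024 - 6p = -212 + 6p gives p* = 103, q* = 406.
With the subsidy, sellers receive ps = pb + 48 for each unit, where pb is the price buyers pay.
Supply in terms of pb becomes qs = -212 + 6(pb + 48) = 76 + 6pb. Setting this equal to demand: 1024 - 6pb = 76 + 6pb, so pb = 79.
Sellers receive ps = 79 + 48 = 127; q' = 1024 − 6·79 = 550.
Government outlay = subsidy × quantity = 48 × 550 = 26400.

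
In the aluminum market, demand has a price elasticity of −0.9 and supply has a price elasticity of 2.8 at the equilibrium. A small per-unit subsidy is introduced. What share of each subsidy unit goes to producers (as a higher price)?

For a small subsidy around the equilibrium, the benefit split depends on the relative slopes, which at a point are proportional to the elasticities.
Buyer share = εs/(εs + |εd|) = 2.8/(2.8 + 0.9) = 28/37; seller share = |εd|/(εs + |εd|) = 9/37.
So producers capture 9/37 of the subsidy.

Producer share = 9/37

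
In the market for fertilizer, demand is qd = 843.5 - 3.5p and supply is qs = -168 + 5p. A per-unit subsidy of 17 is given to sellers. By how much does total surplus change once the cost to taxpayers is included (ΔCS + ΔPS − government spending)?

Pre-subsidy: 843.5 - 3.5p = -168 + 5p gives p* = 119, q* = 427.
With the subsidy, sellers receive ps = pb + 17 for each unit, where pb is the price buyers pay.
Supply in terms of pb becomes qs = -168 + 5(pb + 17) = -83 + 5pb. Setting this equal to demand: 843.5 - 3.5pb = -83 + 5pb, so pb = 109.
Sellers receive ps = 109 + 17 = 126; q' = 843.5 − 3.5·109 = 462.
ΔCS = ½(427 + 462)(119 − 109) = 4445; ΔPS = ½(427 + 462)(126 − 119) = 3111.5.
Government spending = 17 × 462 = 7854.
Net change = 4445 + 3111.5 − 7854 = -297.5. The loss equals the DWL triangle ½·17·35.

Net change in total surplus = -297.5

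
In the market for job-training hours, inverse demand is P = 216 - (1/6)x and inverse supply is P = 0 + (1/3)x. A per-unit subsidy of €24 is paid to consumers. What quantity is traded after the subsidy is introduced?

x' = 480

Pre-subsidy: 216 - (1/6)x = 0 + (1/3)x gives x* = 432 and P* = 144.
With the rebate, buyers effectively pay Pb = Ps − 24, where Ps is the price sellers receive.
On the curves, Pb = 216 - (1/6)x and Ps = 0 + (1/3)x; the wedge Ps − Pb = 24 gives 0 + (1/3)x − (216 - (1/6)x) = 24, so x' = 480.
Then Pb = 216 − (1/6)·480 = 136 and Ps = 0 + (1/3)·480 = 160.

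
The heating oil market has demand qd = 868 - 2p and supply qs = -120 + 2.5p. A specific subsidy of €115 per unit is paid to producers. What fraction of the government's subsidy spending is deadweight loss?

Pre-subsidy: 868 - 2p = -120 + 2.5p gives p* = 1976/9, q* = 3860/9.
With the subsidy, sellers receive ps = pb + 115 for each unit, where pb is the price buyers pay.
Supply in terms of pb becomes qs = -120 + 2.5(pb + 115) = 167.5 + 2.5pb. Setting this equal to demand: 868 - 2pb = 167.5 + 2.5pb, so pb = 467/3.
Sellers receive ps = 467/3 + 115 = 812/3; q' = 868 − 2·(467/3) = 1670/3.
ΔCS = ½(3860/9 + 1670/3)(1976/9 − 467/3) = 2550125/81; ΔPS = ½(3860/9 + 1670/3)(812/3 − 1976/9) = 2040100/81.
Government spending = 115 × 1670/3 = 192050/3.
DWL = ½ × 115 × (1670/3 − 3860/9) = 66125/9; fraction = (66125/9) / (192050/3) = 115/1002.

DWL / government spending = 115/1002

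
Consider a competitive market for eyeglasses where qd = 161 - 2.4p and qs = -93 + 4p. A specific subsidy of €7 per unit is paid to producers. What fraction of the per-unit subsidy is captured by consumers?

Pre-subsidy: 161 - 2.4p = -93 + 4p gives p* = 39.6875, q* = 65.75.
With the subsidy, sellers receive ps = pb + 7 for each unit, where pb is the price buyers pay.
Supply in terms of pb becomes qs = -93 + 4(pb + 7) = -65 + 4pb. Setting this equal to demand: 161 - 2.4pb = -65 + 4pb, so pb = 35.3125.
Sellers receive ps = 35.3125 + 7 = 42.3125; q' = 161 − 2.4·35.3125 = 76.25.
Buyers' price falls by p* − pb = 39.6875 − 35.3125 = 4.375; sellers' price rises by ps − p* = 42.3125 − 39.6875 = 2.625.
So consumers capture 4.375/7 = 0.625 of each unit of subsidy.

Consumer share = 0.625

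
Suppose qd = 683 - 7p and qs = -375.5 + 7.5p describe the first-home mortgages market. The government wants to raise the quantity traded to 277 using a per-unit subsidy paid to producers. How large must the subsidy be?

Required subsidy s = 29 per unit

At q = 277, invert demand for the buyer price: pb = (683 − 277)/7 = 58; invert supply for the seller price: ps = (277 − (-375.5))/7.5 = 87.
The subsidy must fill the gap: s = ps − pb = 87 − 58 = 29.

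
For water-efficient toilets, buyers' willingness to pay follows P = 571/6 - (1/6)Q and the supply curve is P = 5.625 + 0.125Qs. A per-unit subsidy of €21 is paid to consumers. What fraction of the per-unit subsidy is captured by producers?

Producer share = 3/7

Pre-subsidy: 571/6 - (1/6)Q = 5.625 + 0.125Q gives Q* = 307 and P* = 44.
With the rebate, buyers effectively pay Pb = Ps − 21, where Ps is the price sellers receive.
On the curves, Pb = 571/6 - (1/6)Q and Ps = 5.625 + 0.125Q; the wedge Ps − Pb = 21 gives 5.625 + 0.125Q − (571/6 - (1/6)Q) = 21, so Q' = 379.
Then Pb = 571/6 − (1/6)·379 = 32 and Ps = 5.625 + 0.125·379 = 53.
Buyers' price falls by P* − Pb = 44 − 32 = 12; sellers' price rises by Ps − P* = 53 − 44 = 9.
So producers capture 9/21 = 3/7 of each unit of subsidy.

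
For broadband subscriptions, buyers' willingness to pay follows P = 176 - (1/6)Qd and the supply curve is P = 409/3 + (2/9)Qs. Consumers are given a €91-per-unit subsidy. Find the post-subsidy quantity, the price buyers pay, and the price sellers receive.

Q' = 336; buyers pay €120; sellers receive €211

Pre-subsidy: 176 - (1/6)Q = 409/3 + (2/9)Q gives Q* = 102 and P* = 159.
With the rebate, buyers effectively pay Pb = Ps − 91, where Ps is the price sellers receive.
On the curves, Pb = 176 - (1/6)Q and Ps = 409/3 + (2/9)Q; the wedge Ps − Pb = 91 gives 409/3 + (2/9)Q − (176 - (1/6)Q) = 91, so Q' = 336.
Then Pb = 176 − (1/6)·336 = 120 and Ps = 409/3 + (2/9)·336 = 211.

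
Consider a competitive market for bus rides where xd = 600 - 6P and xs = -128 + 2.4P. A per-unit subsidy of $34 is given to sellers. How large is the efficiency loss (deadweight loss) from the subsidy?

Deadweight loss = 6936/7

Pre-subsidy: 600 - 6P = -128 + 2.4P gives P* = 260/3, x* = 80.
With the subsidy, sellers receive Ps = Pb + 34 for each unit, where Pb is the price buyers pay.
Supply in terms of Pb becomes xs = -128 + 2.4(Pb + 34) = -46.4 + 2.4Pb. Setting this equal to demand: 600 - 6Pb = -46.4 + 2.4Pb, so Pb = 1616/21.
Sellers receive Ps = 1616/21 + 34 = 2330/21; x' = 600 − 6·(1616/21) = 968/7.
The subsidy expands output by 968/7 − 80 = 408/7 past the efficient level; on those units the gap between marginal cost and willingness to pay runs from 0 up to 34.
DWL = ½ × 34 × 408/7 = 6936/7.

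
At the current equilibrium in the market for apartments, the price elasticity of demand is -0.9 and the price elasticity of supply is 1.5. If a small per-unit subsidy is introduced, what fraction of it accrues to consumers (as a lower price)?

For a small subsidy around the equilibrium, the benefit split depends on the relative slopes, which at a point are proportional to the elasticities.
Buyer share = εs/(εs + |εd|) = 1.5/(1.5 + 0.9) = 0.625; seller share = |εd|/(εs + |εd|) = 0.375.

Consumer share = 0.625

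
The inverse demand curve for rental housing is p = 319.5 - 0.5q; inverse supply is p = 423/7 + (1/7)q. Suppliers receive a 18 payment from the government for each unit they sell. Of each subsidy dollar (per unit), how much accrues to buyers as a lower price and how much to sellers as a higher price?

Pre-subsidy: 319.5 - 0.5q = 423/7 + (1/7)q gives q* = 403 and p* = 118.
With the subsidy, sellers receive ps = pb + 18 for each unit, where pb is the price buyers pay.
On the curves, pb = 319.5 - 0.5q and ps = 423/7 + (1/7)q; the wedge ps − pb = 18 gives 423/7 + (1/7)q − (319.5 - 0.5q) = 18, so q' = 431.
Then pb = 319.5 − 0.5·431 = 104 and ps = 423/7 + (1/7)·431 = 122.
Buyers' price falls by p* − pb = 118 − 104 = 14; sellers' price rises by ps − p* = 122 − 118 = 4.

Buyers gain 14 per unit; sellers gain 4 per unit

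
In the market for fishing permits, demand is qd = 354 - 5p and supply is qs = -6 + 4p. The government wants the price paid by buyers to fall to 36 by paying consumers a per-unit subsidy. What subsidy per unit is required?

At a buyer price of 36, quantity demanded is 354 − 5·36 = 174.
Sellers supply 174 only when they receive ps with -6 + 4·ps = 174, i.e. ps = 45.
s = ps − pb = 45 − 36 = 9.

Required subsidy s = 9 per unit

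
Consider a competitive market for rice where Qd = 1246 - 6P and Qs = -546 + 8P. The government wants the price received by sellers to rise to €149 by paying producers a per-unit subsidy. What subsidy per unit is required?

Required subsidy s = €49 per unit

At a seller price of 149, quantity supplied is -546 + 8·149 = 646.
Buyers absorb 646 only when they pay Pb with 1246 − 6·Pb = 646, i.e. Pb = 100.
s = Ps − Pb = 149 − 100 = 49.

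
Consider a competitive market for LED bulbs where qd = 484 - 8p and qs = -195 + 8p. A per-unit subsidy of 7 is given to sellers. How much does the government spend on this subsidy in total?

Pre-subsidy: 484 - 8p = -195 + 8p gives p* = 42.4375, q* = 144.5.
With the subsidy, sellers receive ps = pb + 7 for each unit, where pb is the price buyers pay.
Supply in terms of pb becomes qs = -195 + 8(pb + 7) = -139 + 8pb. Setting this equal to demand: 484 - 8pb = -139 + 8pb, so pb = 38.9375.
Sellers receive ps = 38.9375 + 7 = 45.9375; q' = 484 − 8·38.9375 = 172.5.
Government outlay = subsidy × quantity = 7 × 172.5 = 1207.5.

Government cost = 1207.5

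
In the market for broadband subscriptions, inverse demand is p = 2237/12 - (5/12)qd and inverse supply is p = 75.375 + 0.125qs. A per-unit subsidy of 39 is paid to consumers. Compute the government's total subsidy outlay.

Pre-subsidy: 2237/12 - (5/12)q = 75.375 + 0.125q gives q* = 205 and p* = 101.
With the rebate, buyers effectively pay pb = ps − 39, where ps is the price sellers receive.
On the curves, pb = 2237/12 - (5/12)q and ps = 75.375 + 0.125q; the wedge ps − pb = 39 gives 75.375 + 0.125q − (2237/12 - (5/12)q) = 39, so q' = 277.
Then pb = 2237/12 − (5/12)·277 = 71 and ps = 75.375 + 0.125·277 = 110.
Government outlay = subsidy × quantity = 39 × 277 = 10803.

Government cost = 10803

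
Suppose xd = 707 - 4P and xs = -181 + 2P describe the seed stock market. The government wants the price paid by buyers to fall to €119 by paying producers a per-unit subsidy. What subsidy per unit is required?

Required subsidy s = €87 per unit

At a buyer price of 119, quantity demanded is 707 − 4·119 = 231.
Sellers supply 231 only when they receive Ps with -181 + 2·Ps = 231, i.e. Ps = 206.
s = Ps − Pb = 206 − 119 = 87.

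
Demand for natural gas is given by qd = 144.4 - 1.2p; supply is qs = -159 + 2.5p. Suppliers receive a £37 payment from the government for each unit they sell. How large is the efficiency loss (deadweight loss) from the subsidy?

Deadweight loss = £555

Pre-subsidy: 144.4 - 1.2p = -159 + 2.5p gives p* = 82, q* = 46.
With the subsidy, sellers receive ps = pb + 37 for each unit, where pb is the price buyers pay.
Supply in terms of pb becomes qs = -159 + 2.5(pb + 37) = -66.5 + 2.5pb. Setting this equal to demand: 144.4 - 1.2pb = -66.5 + 2.5pb, so pb = 57.
Sellers receive ps = 57 + 37 = 94; q' = 144.4 − 1.2·57 = 76.
The subsidy expands output by 76 − 46 = 30 past the efficient level; on those units the gap between marginal cost and willingness to pay runs from 0 up to 37.
DWL = ½ × 37 × 30 = 555.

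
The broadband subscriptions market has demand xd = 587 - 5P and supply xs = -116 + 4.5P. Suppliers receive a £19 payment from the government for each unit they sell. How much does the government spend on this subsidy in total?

Government cost = £4978

Pre-subsidy: 587 - 5P = -116 + 4.5P gives P* = 74, x* = 217.
With the subsidy, sellers receive Ps = Pb + 19 for each unit, where Pb is the price buyers pay.
Supply in terms of Pb becomes xs = -116 + 4.5(Pb + 19) = -30.5 + 4.5Pb. Setting this equal to demand: 587 - 5Pb = -30.5 + 4.5Pb, so Pb = 65.
Sellers receive Ps = 65 + 19 = 84; x' = 587 − 5·65 = 262.
Government outlay = subsidy × quantity = 19 × 262 = 4978.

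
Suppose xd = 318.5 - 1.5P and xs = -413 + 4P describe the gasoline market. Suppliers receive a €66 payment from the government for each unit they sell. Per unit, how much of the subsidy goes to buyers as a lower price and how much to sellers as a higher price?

Buyers gain €48 per unit; sellers gain €18 per unit

Pre-subsidy: 318.5 - 1.5P = -413 + 4P gives P* = 133, x* = 119.
With the subsidy, sellers receive Ps = Pb + 66 for each unit, where Pb is the price buyers pay.
Supply in terms of Pb becomes xs = -413 + 4(Pb + 66) = -149 + 4Pb. Setting this equal to demand: 318.5 - 1.5Pb = -149 + 4Pb, so Pb = 85.
Sellers receive Ps = 85 + 66 = 151; x' = 318.5 − 1.5·85 = 191.
Buyers' price falls by P* − Pb = 133 − 85 = 48; sellers' price rises by Ps − P* = 151 − 133 = 18.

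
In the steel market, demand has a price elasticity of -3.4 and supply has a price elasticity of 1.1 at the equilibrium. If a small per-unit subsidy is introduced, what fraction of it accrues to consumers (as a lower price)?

Consumer share = 11/45

For a small subsidy around the equilibrium, the benefit split depends on the relative slopes, which at a point are proportional to the elasticities.
Buyer share = εs/(εs + |εd|) = 1.1/(1.1 + 3.4) = 11/45; seller share = |εd|/(εs + |εd|) = 34/45.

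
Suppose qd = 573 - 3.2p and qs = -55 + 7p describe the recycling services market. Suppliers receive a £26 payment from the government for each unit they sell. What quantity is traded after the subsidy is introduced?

Pre-subsidy: 573 - 3.2p = -55 + 7p gives p* = 3140/51, q* = 19175/51.
With the subsidy, sellers receive ps = pb + 26 for each unit, where pb is the price buyers pay.
Supply in terms of pb becomes qs = -55 + 7(pb + 26) = 127 + 7pb. Setting this equal to demand: 573 - 3.2pb = 127 + 7pb, so pb = 2230/51.
Sellers receive ps = 2230/51 + 26 = 3556/51; q' = 573 − 3.2·(2230/51) = 22087/51.

q' = 22087/51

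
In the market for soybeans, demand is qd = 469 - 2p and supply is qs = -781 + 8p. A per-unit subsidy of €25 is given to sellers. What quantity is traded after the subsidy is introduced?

q' = 259

Pre-subsidy: 469 - 2p = -781 + 8p gives p* = 125, q* = 219.
With the subsidy, sellers receive ps = pb + 25 for each unit, where pb is the price buyers pay.
Supply in terms of pb becomes qs = -781 + 8(pb + 25) = -581 + 8pb. Setting this equal to demand: 469 - 2pb = -581 + 8pb, so pb = 105.
Sellers receive ps = 105 + 25 = 130; q' = 469 − 2·105 = 259.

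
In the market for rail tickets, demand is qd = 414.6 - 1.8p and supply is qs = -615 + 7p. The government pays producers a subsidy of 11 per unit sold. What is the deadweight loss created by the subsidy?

Pre-subsidy: 414.6 - 1.8p = -615 + 7p gives p* = 117, q* = 204.
With the subsidy, sellers receive ps = pb + 11 for each unit, where pb is the price buyers pay.
Supply in terms of pb becomes qs = -615 + 7(pb + 11) = -538 + 7pb. Setting this equal to demand: 414.6 - 1.8pb = -538 + 7pb, so pb = 108.25.
Sellers receive ps = 108.25 + 11 = 119.25; q' = 414.6 − 1.8·108.25 = 219.75.
The subsidy expands output by 219.75 − 204 = 15.75 past the efficient level; on those units the gap between marginal cost and willingness to pay runs from 0 up to 11.
DWL = ½ × 11 × 15.75 = 86.625.

Deadweight loss = 86.625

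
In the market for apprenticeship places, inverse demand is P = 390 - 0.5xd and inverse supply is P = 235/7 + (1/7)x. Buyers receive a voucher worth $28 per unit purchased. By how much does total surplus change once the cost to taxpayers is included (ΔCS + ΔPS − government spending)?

Net change in total surplus = -5488/9

Pre-subsidy: 390 - 0.5x = 235/7 + (1/7)x gives x* = 4990/9 and P* = 1015/9.
With the rebate, buyers effectively pay Pb = Ps − 28, where Ps is the price sellers receive.
On the curves, Pb = 390 - 0.5x and Ps = 235/7 + (1/7)x; the wedge Ps − Pb = 28 gives 235/7 + (1/7)x − (390 - 0.5x) = 28, so x' = 598.
Then Pb = 390 − 0.5·598 = 91 and Ps = 235/7 + (1/7)·598 = 119.
ΔCS = ½(4990/9 + 598)(1015/9 − 91) = 1016456/81; ΔPS = ½(4990/9 + 598)(119 − 1015/9) = 290416/81.
Government spending = 28 × 598 = 16744.
Net change = 1016456/81 + 290416/81 − 16744 = -5488/9. The loss equals the DWL triangle ½·28·392/9.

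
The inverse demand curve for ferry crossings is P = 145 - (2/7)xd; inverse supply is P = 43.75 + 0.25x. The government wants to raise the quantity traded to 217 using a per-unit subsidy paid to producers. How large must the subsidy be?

At x = 217, from the demand curve buyers pay Pb = 145 − (2/7)·217 = 83; from the supply curve sellers need Ps = 43.75 + 0.25·217 = 98.
The subsidy must fill the gap: s = Ps − Pb = 98 − 83 = 15.

Required subsidy s = 15 per unit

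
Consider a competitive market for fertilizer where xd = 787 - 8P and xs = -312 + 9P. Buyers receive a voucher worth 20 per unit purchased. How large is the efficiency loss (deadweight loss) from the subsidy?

Deadweight loss = 14400/17

Pre-subsidy: 787 - 8P = -312 + 9P gives P* = 1099/17, x* = 4587/17.
With the rebate, buyers effectively pay Pb = Ps − 20, where Ps is the price sellers receive.
Demand in terms of Ps becomes xd = 787 − 8(Ps − 20) = 947 - 8Ps. Setting this equal to supply: 947 - 8Ps = -312 + 9Ps, so Ps = 1259/17.
Buyers pay Pb = 1259/17 − 20 = 919/17; x' = -312 + 9·(1259/17) = 6027/17.
The subsidy expands output by 6027/17 − 4587/17 = 1440/17 past the efficient level; on those units the gap between marginal cost and willingness to pay runs from 0 up to 20.
DWL = ½ × 20 × 1440/17 = 14400/17.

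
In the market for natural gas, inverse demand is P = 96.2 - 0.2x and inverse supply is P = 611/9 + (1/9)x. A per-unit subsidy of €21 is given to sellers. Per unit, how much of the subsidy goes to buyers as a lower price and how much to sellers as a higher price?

Buyers gain €13.5 per unit; sellers gain €7.5 per unit

Pre-subsidy: 96.2 - 0.2x = 611/9 + (1/9)x gives x* = 91 and P* = 78.
With the subsidy, sellers receive Ps = Pb + 21 for each unit, where Pb is the price buyers pay.
On the curves, Pb = 96.2 - 0.2x and Ps = 611/9 + (1/9)x; the wedge Ps − Pb = 21 gives 611/9 + (1/9)x − (96.2 - 0.2x) = 21, so x' = 158.5.
Then Pb = 96.2 − 0.2·158.5 = 64.5 and Ps = 611/9 + (1/9)·158.5 = 85.5.
Buyers' price falls by P* − Pb = 78 − 64.5 = 13.5; sellers' price rises by Ps − P* = 85.5 − 78 = 7.5.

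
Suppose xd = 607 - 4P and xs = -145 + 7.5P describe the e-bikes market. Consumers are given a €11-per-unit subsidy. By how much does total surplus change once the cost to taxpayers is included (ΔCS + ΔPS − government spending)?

Pre-subsidy: 607 - 4P = -145 + 7.5P gives P* = 1504/23, x* = 7945/23.
With the rebate, buyers effectively pay Pb = Ps − 11, where Ps is the price sellers receive.
Demand in terms of Ps becomes xd = 607 − 4(Ps − 11) = 651 - 4Ps. Setting this equal to supply: 651 - 4Ps = -145 + 7.5Ps, so Ps = 1592/23.
Buyers pay Pb = 1592/23 − 11 = 1339/23; x' = -145 + 7.5·(1592/23) = 8605/23.
ΔCS = ½(7945/23 + 8605/23)(1504/23 − 1339/23) = 1365375/529; ΔPS = ½(7945/23 + 8605/23)(1592/23 − 1504/23) = 728200/529.
Government spending = 11 × 8605/23 = 94655/23.
Net change = 1365375/529 + 728200/529 − 94655/23 = -3630/23. The loss equals the DWL triangle ½·11·660/23.

Net change in total surplus = -3630/23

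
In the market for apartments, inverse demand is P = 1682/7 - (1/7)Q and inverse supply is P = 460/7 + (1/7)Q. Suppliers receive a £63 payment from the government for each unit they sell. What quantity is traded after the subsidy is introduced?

Q' = 831.5

Pre-subsidy: 1682/7 - (1/7)Q = 460/7 + (1/7)Q gives Q* = 611 and P* = 153.
With the subsidy, sellers receive Ps = Pb + 63 for each unit, where Pb is the price buyers pay.
On the curves, Pb = 1682/7 - (1/7)Q and Ps = 460/7 + (1/7)Q; the wedge Ps − Pb = 63 gives 460/7 + (1/7)Q − (1682/7 - (1/7)Q) = 63, so Q' = 831.5.
Then Pb = 1682/7 − (1/7)·831.5 = 121.5 and Ps = 460/7 + (1/7)·831.5 = 184.5.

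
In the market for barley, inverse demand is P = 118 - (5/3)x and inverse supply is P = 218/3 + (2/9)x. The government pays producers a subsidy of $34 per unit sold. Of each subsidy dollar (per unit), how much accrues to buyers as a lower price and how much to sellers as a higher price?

Buyers gain $30 per unit; sellers gain $4 per unit

Pre-subsidy: 118 - (5/3)x = 218/3 + (2/9)x gives x* = 24 and P* = 78.
With the subsidy, sellers receive Ps = Pb + 34 for each unit, where Pb is the price buyers pay.
On the curves, Pb = 118 - (5/3)x and Ps = 218/3 + (2/9)x; the wedge Ps − Pb = 34 gives 218/3 + (2/9)x − (118 - (5/3)x) = 34, so x' = 42.
Then Pb = 118 − (5/3)·42 = 48 and Ps = 218/3 + (2/9)·42 = 82.
Buyers' price falls by P* − Pb = 78 − 48 = 30; sellers' price rises by Ps − P* = 82 − 78 = 4.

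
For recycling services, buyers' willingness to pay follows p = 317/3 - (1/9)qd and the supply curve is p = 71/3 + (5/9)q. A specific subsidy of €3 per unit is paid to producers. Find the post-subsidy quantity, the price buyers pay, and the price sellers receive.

Pre-subsidy: 317/3 - (1/9)q = 71/3 + (5/9)q gives q* = 123 and p* = 92.
With the subsidy, sellers receive ps = pb + 3 for each unit, where pb is the price buyers pay.
On the curves, pb = 317/3 - (1/9)q and ps = 71/3 + (5/9)q; the wedge ps − pb = 3 gives 71/3 + (5/9)q − (317/3 - (1/9)q) = 3, so q' = 127.5.
Then pb = 317/3 − (1/9)·127.5 = 91.5 and ps = 71/3 + (5/9)·127.5 = 94.5.

q' = 127.5; buyers pay €91.5; sellers receive €94.5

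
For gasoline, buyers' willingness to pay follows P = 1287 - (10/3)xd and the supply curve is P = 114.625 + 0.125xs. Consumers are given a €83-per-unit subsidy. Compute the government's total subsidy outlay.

Government cost = €30129

Pre-subsidy: 1287 - (10/3)x = 114.625 + 0.125x gives x* = 339 and P* = 157.
With the rebate, buyers effectively pay Pb = Ps − 83, where Ps is the price sellers receive.
On the curves, Pb = 1287 - (10/3)x and Ps = 114.625 + 0.125x; the wedge Ps − Pb = 83 gives 114.625 + 0.125x − (1287 - (10/3)x) = 83, so x' = 363.
Then Pb = 1287 − (10/3)·363 = 77 and Ps = 114.625 + 0.125·363 = 160.
Government outlay = subsidy × quantity = 83 × 363 = 30129.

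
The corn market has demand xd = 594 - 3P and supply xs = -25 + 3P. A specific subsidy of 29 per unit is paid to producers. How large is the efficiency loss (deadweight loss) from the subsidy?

Pre-subsidy: 594 - 3P = -25 + 3P gives P* = 619/6, x* = 284.5.
With the subsidy, sellers receive Ps = Pb + 29 for each unit, where Pb is the price buyers pay.
Supply in terms of Pb becomes xs = -25 + 3(Pb + 29) = 62 + 3Pb. Setting this equal to demand: 594 - 3Pb = 62 + 3Pb, so Pb = 266/3.
Sellers receive Ps = 266/3 + 29 = 353/3; x' = 594 − 3·(266/3) = 328.
The subsidy expands output by 328 − 284.5 = 43.5 past the efficient level; on those units the gap between marginal cost and willingness to pay runs from 0 up to 29.
DWL = ½ × 29 × 43.5 = 630.75.

Deadweight loss = 630.75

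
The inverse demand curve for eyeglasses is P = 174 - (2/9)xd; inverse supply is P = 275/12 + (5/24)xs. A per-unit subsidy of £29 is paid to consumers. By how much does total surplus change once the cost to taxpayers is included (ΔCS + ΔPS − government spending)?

Pre-subsidy: 174 - (2/9)x = 275/12 + (5/24)x gives x* = 10878/31 and P* = 8930/93.
With the rebate, buyers effectively pay Pb = Ps − 29, where Ps is the price sellers receive.
On the curves, Pb = 174 - (2/9)x and Ps = 275/12 + (5/24)x; the wedge Ps − Pb = 29 gives 275/12 + (5/24)x − (174 - (2/9)x) = 29, so x' = 12966/31.
Then Pb = 174 − (2/9)·(12966/31) = 7538/93 and Ps = 275/12 + (5/24)·(12966/31) = 10235/93.
ΔCS = ½(10878/31 + 12966/31)(8930/93 − 7538/93) = 5531808/961; ΔPS = ½(10878/31 + 12966/31)(10235/93 − 8930/93) = 5186070/961.
Government spending = 29 × 12966/31 = 376014/31.
Net change = 5531808/961 + 5186070/961 − 376014/31 = -30276/31. The loss equals the DWL triangle ½·29·2088/31.

Net change in total surplus = -30276/31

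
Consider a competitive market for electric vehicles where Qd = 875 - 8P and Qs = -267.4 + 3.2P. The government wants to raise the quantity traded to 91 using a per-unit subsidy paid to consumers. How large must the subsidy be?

At Q = 91, invert demand for the buyer price: Pb = (875 − 91)/8 = 98; invert supply for the seller price: Ps = (91 − (-267.4))/3.2 = 112.
The subsidy must fill the gap: s = Ps − Pb = 112 − 98 = 14.

Required subsidy s = 14 per unit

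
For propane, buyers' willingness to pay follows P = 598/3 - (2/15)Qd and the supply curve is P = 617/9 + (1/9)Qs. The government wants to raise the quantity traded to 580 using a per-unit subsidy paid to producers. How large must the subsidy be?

Required subsidy s = 11 per unit

At Q = 580, from the demand curve buyers pay Pb = 598/3 − (2/15)·580 = 122; from the supply curve sellers need Ps = 617/9 + (1/9)·580 = 133.
The subsidy must fill the gap: s = Ps − Pb = 133 − 122 = 11.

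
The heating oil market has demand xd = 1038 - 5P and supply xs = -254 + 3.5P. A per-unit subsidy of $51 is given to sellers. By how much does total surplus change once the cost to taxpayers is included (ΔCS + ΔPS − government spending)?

Pre-subsidy: 1038 - 5P = -254 + 3.5P gives P* = 152, x* = 278.
With the subsidy, sellers receive Ps = Pb + 51 for each unit, where Pb is the price buyers pay.
Supply in terms of Pb becomes xs = -254 + 3.5(Pb + 51) = -75.5 + 3.5Pb. Setting this equal to demand: 1038 - 5Pb = -75.5 + 3.5Pb, so Pb = 131.
Sellers receive Ps = 131 + 51 = 182; x' = 1038 − 5·131 = 383.
ΔCS = ½(278 + 383)(152 − 131) = 6940.5; ΔPS = ½(278 + 383)(182 − 152) = 9915.
Government spending = 51 × 383 = 19533.
Net change = 6940.5 + 9915 − 19533 = -2677.5. The loss equals the DWL triangle ½·51·105.

Net change in total surplus = -$2677.5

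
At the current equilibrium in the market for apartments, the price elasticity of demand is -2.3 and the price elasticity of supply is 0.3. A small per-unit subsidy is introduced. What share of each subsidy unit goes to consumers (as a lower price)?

For a small subsidy around the equilibrium, the benefit split depends on the relative slopes, which at a point are proportional to the elasticities.
Buyer share = εs/(εs + |εd|) = 0.3/(0.3 + 2.3) = 3/26; seller share = |εd|/(εs + |εd|) = 23/26.

Consumer share = 3/26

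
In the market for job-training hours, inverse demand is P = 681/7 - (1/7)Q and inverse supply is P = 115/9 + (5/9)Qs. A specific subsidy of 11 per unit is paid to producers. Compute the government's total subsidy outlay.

Government cost = 1504.25

Pre-subsidy: 681/7 - (1/7)Q = 115/9 + (5/9)Q gives Q* = 121 and P* = 80.
With the subsidy, sellers receive Ps = Pb + 11 for each unit, where Pb is the price buyers pay.
On the curves, Pb = 681/7 - (1/7)Q and Ps = 115/9 + (5/9)Q; the wedge Ps − Pb = 11 gives 115/9 + (5/9)Q − (681/7 - (1/7)Q) = 11, so Q' = 136.75.
Then Pb = 681/7 − (1/7)·136.75 = 77.75 and Ps = 115/9 + (5/9)·136.75 = 88.75.
Government outlay = subsidy × quantity = 11 × 136.75 = 1504.25.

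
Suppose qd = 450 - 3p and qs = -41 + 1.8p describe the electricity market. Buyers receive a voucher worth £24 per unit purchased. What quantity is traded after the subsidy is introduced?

q' = 170.125

Pre-subsidy: 450 - 3p = -41 + 1.8p gives p* = 2455/24, q* = 143.125.
With the rebate, buyers effectively pay pb = ps − 24, where ps is the price sellers receive.
Demand in terms of ps becomes qd = 450 − 3(ps − 24) = 522 - 3ps. Setting this equal to supply: 522 - 3ps = -41 + 1.8ps, so ps = 2815/24.
Buyers pay pb = 2815/24 − 24 = 2239/24; q' = -41 + 1.8·(2815/24) = 170.125.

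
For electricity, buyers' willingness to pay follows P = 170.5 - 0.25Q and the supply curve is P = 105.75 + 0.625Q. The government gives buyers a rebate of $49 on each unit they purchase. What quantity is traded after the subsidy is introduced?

Q' = 130

Pre-subsidy: 170.5 - 0.25Q = 105.75 + 0.625Q gives Q* = 74 and P* = 152.
With the rebate, buyers effectively pay Pb = Ps − 49, where Ps is the price sellers receive.
On the curves, Pb = 170.5 - 0.25Q and Ps = 105.75 + 0.625Q; the wedge Ps − Pb = 49 gives 105.75 + 0.625Q − (170.5 - 0.25Q) = 49, so Q' = 130.
Then Pb = 170.5 − 0.25·130 = 138 and Ps = 105.75 + 0.625·130 = 187.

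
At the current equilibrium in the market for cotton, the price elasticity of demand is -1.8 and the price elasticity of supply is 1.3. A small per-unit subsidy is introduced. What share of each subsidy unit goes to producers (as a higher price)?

Producer share = 18/31

For a small subsidy around the equilibrium, the benefit split depends on the relative slopes, which at a point are proportional to the elasticities.
Buyer share = εs/(εs + |εd|) = 1.3/(1.3 + 1.8) = 13/31; seller share = |εd|/(εs + |εd|) = 18/31.
So producers capture 18/31 of the subsidy.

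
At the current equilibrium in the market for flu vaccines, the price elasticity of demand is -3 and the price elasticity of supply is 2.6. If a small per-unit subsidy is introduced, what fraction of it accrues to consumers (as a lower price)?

Consumer share = 13/28

For a small subsidy around the equilibrium, the benefit split depends on the relative slopes, which at a point are proportional to the elasticities.
Buyer share = εs/(εs + |εd|) = 2.6/(2.6 + 3) = 13/28; seller share = |εd|/(εs + |εd|) = 15/28.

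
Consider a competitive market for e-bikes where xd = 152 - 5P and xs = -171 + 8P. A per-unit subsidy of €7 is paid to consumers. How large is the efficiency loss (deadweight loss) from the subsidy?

Pre-subsidy: 152 - 5P = -171 + 8P gives P* = 323/13, x* = 361/13.
With the rebate, buyers effectively pay Pb = Ps − 7, where Ps is the price sellers receive.
Demand in terms of Ps becomes xd = 152 − 5(Ps − 7) = 187 - 5Ps. Setting this equal to supply: 187 - 5Ps = -171 + 8Ps, so Ps = 358/13.
Buyers pay Pb = 358/13 − 7 = 267/13; x' = -171 + 8·(358/13) = 641/13.
The subsidy expands output by 641/13 − 361/13 = 280/13 past the efficient level; on those units the gap between marginal cost and willingness to pay runs from 0 up to 7.
DWL = ½ × 7 × 280/13 = 980/13.

Deadweight loss = 980/13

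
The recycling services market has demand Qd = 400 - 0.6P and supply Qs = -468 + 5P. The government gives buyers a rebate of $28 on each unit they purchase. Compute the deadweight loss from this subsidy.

Pre-subsidy: 400 - 0.6P = -468 + 5P gives P* = 155, Q* = 307.
With the rebate, buyers effectively pay Pb = Ps − 28, where Ps is the price sellers receive.
Demand in terms of Ps becomes Qd = 400 − 0.6(Ps − 28) = 416.8 - 0.6Ps. Setting this equal to supply: 416.8 - 0.6Ps = -468 + 5Ps, so Ps = 158.
Buyers pay Pb = 158 − 28 = 130; Q' = -468 + 5·158 = 322.
The subsidy expands output by 322 − 307 = 15 past the efficient level; on those units the gap between marginal cost and willingness to pay runs from 0 up to 28.
DWL = ½ × 28 × 15 = 210.

Deadweight loss = $210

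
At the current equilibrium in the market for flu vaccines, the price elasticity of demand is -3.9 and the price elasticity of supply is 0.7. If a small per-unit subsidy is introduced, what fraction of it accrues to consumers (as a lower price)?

Consumer share = 7/46

For a small subsidy around the equilibrium, the benefit split depends on the relative slopes, which at a point are proportional to the elasticities.
Buyer share = εs/(εs + |εd|) = 0.7/(0.7 + 3.9) = 7/46; seller share = |εd|/(εs + |εd|) = 39/46.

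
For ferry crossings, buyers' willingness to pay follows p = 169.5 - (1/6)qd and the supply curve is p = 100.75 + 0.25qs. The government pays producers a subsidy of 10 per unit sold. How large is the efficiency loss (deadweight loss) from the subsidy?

Deadweight loss = 120

Pre-subsidy: 169.5 - (1/6)q = 100.75 + 0.25q gives q* = 165 and p* = 142.
With the subsidy, sellers receive ps = pb + 10 for each unit, where pb is the price buyers pay.
On the curves, pb = 169.5 - (1/6)q and ps = 100.75 + 0.25q; the wedge ps − pb = 10 gives 100.75 + 0.25q − (169.5 - (1/6)q) = 10, so q' = 189.
Then pb = 169.5 − (1/6)·189 = 138 and ps = 100.75 + 0.25·189 = 148.
The subsidy expands output by 189 − 165 = 24 past the efficient level; on those units the gap between marginal cost and willingness to pay runs from 0 up to 10.
DWL = ½ × 10 × 24 = 120.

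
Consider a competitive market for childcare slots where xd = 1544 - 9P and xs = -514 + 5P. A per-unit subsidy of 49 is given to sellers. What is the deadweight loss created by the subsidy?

Deadweight loss = 3858.75

Pre-subsidy: 1544 - 9P = -514 + 5P gives P* = 147, x* = 221.
With the subsidy, sellers receive Ps = Pb + 49 for each unit, where Pb is the price buyers pay.
Supply in terms of Pb becomes xs = -514 + 5(Pb + 49) = -269 + 5Pb. Setting this equal to demand: 1544 - 9Pb = -269 + 5Pb, so Pb = 129.5.
Sellers receive Ps = 129.5 + 49 = 178.5; x' = 1544 − 9·129.5 = 378.5.
The subsidy expands output by 378.5 − 221 = 157.5 past the efficient level; on those units the gap between marginal cost and willingness to pay runs from 0 up to 49.
DWL = ½ × 49 × 157.5 = 3858.75.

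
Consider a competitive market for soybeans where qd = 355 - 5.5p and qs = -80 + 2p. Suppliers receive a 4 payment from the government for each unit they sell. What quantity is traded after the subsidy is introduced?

Pre-subsidy: 355 - 5.5p = -80 + 2p gives p* = 58, q* = 36.
With the subsidy, sellers receive ps = pb + 4 for each unit, where pb is the price buyers pay.
Supply in terms of pb becomes qs = -80 + 2(pb + 4) = -72 + 2pb. Setting this equal to demand: 355 - 5.5pb = -72 + 2pb, so pb = 854/15.
Sellers receive ps = 854/15 + 4 = 914/15; q' = 355 − 5.5·(854/15) = 628/15.

q' = 628/15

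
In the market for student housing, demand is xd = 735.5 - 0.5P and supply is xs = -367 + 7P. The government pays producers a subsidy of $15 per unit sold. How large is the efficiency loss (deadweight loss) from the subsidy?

Deadweight loss = $52.5

Pre-subsidy: 735.5 - 0.5P = -367 + 7P gives P* = 147, x* = 662.
With the subsidy, sellers receive Ps = Pb + 15 for each unit, where Pb is the price buyers pay.
Supply in terms of Pb becomes xs = -367 + 7(Pb + 15) = -262 + 7Pb. Setting this equal to demand: 735.5 - 0.5Pb = -262 + 7Pb, so Pb = 133.
Sellers receive Ps = 133 + 15 = 148; x' = 735.5 − 0.5·133 = 669.
The subsidy expands output by 669 − 662 = 7 past the efficient level; on those units the gap between marginal cost and willingness to pay runs from 0 up to 15.
DWL = ½ × 15 × 7 = 52.5.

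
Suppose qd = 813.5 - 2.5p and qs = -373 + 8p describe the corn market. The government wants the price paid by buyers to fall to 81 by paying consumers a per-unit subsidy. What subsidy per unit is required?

At a buyer price of 81, quantity demanded is 813.5 − 2.5·81 = 611.
Sellers supply 611 only when they receive ps with -373 + 8·ps = 611, i.e. ps = 123.
s = ps − pb = 123 − 81 = 42.

Required subsidy s = 42 per unit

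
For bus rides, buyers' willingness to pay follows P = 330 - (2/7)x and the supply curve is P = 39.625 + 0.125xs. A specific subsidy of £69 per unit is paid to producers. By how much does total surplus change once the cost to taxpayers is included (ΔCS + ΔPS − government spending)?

Pre-subsidy: 330 - (2/7)x = 39.625 + 0.125x gives x* = 707 and P* = 128.
With the subsidy, sellers receive Ps = Pb + 69 for each unit, where Pb is the price buyers pay.
On the curves, Pb = 330 - (2/7)x and Ps = 39.625 + 0.125x; the wedge Ps − Pb = 69 gives 39.625 + 0.125x − (330 - (2/7)x) = 69, so x' = 875.
Then Pb = 330 − (2/7)·875 = 80 and Ps = 39.625 + 0.125·875 = 149.
ΔCS = ½(707 + 875)(128 − 80) = 37968; ΔPS = ½(707 + 875)(149 − 128) = 16611.
Government spending = 69 × 875 = 60375.
Net change = 37968 + 16611 − 60375 = -5796. The loss equals the DWL triangle ½·69·168.

Net change in total surplus = -£5796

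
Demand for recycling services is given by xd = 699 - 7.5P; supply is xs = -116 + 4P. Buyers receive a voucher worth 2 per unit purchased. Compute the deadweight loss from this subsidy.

Deadweight loss = 120/23

Pre-subsidy: 699 - 7.5P = -116 + 4P gives P* = 1630/23, x* = 3852/23.
With the rebate, buyers effectively pay Pb = Ps − 2, where Ps is the price sellers receive.
Demand in terms of Ps becomes xd = 699 − 7.5(Ps − 2) = 714 - 7.5Ps. Setting this equal to supply: 714 - 7.5Ps = -116 + 4Ps, so Ps = 1660/23.
Buyers pay Pb = 1660/23 − 2 = 1614/23; x' = -116 + 4·(1660/23) = 3972/23.
The subsidy expands output by 3972/23 − 3852/23 = 120/23 past the efficient level; on those units the gap between marginal cost and willingness to pay runs from 0 up to 2.
DWL = ½ × 2 × 120/23 = 120/23.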